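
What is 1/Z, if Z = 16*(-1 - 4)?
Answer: -1/80 ≈ -0.012500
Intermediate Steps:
Z = -80 (Z = 16*(-5) = -80)
1/Z = 1/(-80) = -1/80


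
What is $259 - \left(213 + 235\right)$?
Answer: $-189$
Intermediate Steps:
$259 - \left(213 + 235\right) = 259 - 448 = -189$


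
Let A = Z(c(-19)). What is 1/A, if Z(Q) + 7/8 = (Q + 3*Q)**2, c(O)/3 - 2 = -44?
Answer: 8/2032121 ≈ 3.9368e-6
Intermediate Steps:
c(O) = -126 (c(O) = 6 + 3*(-44) = 6 - 132 = -126)
Z(Q) = -7/8 + 16*Q**2 (Z(Q) = -7/8 + (Q + 3*Q)**2 = -7/8 + (4*Q)**2 = -7/8 + 16*Q**2)
A = 2032121/8 (A = -7/8 + 16*(-126)**2 = -7/8 + 16*15876 = -7/8 + 254016 = 2032121/8 ≈ 2.5402e+5)
1/A = 1/(2032121/8) = 8/2032121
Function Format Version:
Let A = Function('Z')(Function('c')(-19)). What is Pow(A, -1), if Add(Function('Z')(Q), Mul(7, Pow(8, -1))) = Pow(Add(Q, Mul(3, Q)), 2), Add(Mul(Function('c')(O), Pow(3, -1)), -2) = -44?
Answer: Rational(8, 2032121) ≈ 3.9368e-6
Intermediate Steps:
Function('c')(O) = -126 (Function('c')(O) = Add(6, Mul(3, -44)) = Add(6, -132) = -126)
Function('Z')(Q) = Add(Rational(-7, 8), Mul(16, Pow(Q, 2))) (Function('Z')(Q) = Add(Rational(-7, 8), Pow(Add(Q, Mul(3, Q)), 2)) = Add(Rational(-7, 8), Pow(Mul(4, Q), 2)) = Add(Rational(-7, 8), Mul(16, Pow(Q, 2))))
A = Rational(2032121, 8) (A = Add(Rational(-7, 8), Mul(16, Pow(-126, 2))) = Add(Rational(-7, 8), Mul(16, 15876)) = Add(Rational(-7, 8), 254016) = Rational(2032121, 8) ≈ 2.5402e+5)
Pow(A, -1) = Pow(Rational(2032121, 8), -1) = Rational(8, 2032121)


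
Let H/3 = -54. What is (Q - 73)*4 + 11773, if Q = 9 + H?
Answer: 10869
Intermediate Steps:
H = -162 (H = 3*(-54) = -162)
Q = -153 (Q = 9 - 162 = -153)
(Q - 73)*4 + 11773 = (-153 - 73)*4 + 11773 = -226*4 + 11773 = -904 + 11773 = 10869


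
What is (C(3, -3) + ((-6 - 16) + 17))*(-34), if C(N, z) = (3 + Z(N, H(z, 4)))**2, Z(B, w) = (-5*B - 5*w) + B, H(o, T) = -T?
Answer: -3944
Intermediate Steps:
Z(B, w) = -5*w - 4*B
C(N, z) = (23 - 4*N)**2 (C(N, z) = (3 + (-(-5)*4 - 4*N))**2 = (3 + (-5*(-4) - 4*N))**2 = (3 + (20 - 4*N))**2 = (23 - 4*N)**2)
(C(3, -3) + ((-6 - 16) + 17))*(-34) = ((-23 + 4*3)**2 + ((-6 - 16) + 17))*(-34) = ((-23 + 12)**2 + (-22 + 17))*(-34) = ((-11)**2 - 5)*(-34) = (121 - 5)*(-34) = 116*(-34) = -3944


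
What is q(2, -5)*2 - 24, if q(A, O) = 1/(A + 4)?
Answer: -71/3 ≈ -23.667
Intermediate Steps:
q(A, O) = 1/(4 + A)
q(2, -5)*2 - 24 = 2/(4 + 2) - 24 = 2/6 - 24 = (⅙)*2 - 24 = ⅓ - 24 = -71/3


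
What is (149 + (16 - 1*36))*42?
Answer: 5418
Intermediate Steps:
(149 + (16 - 1*36))*42 = (149 + (16 - 36))*42 = (149 - 20)*42 = 129*42 = 5418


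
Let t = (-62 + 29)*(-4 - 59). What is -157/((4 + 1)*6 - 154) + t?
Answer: 257953/124 ≈ 2080.3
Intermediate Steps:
t = 2079 (t = -33*(-63) = 2079)
-157/((4 + 1)*6 - 154) + t = -157/((4 + 1)*6 - 154) + 2079 = -157/(5*6 - 154) + 2079 = -157/(30 - 154) + 2079 = -157/(-124) + 2079 = -157*(-1/124) + 2079 = 157/124 + 2079 = 257953/124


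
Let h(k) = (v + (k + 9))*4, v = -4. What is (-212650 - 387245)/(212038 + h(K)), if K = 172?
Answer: -599895/212746 ≈ -2.8198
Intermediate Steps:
h(k) = 20 + 4*k (h(k) = (-4 + (k + 9))*4 = (-4 + (9 + k))*4 = (5 + k)*4 = 20 + 4*k)
(-212650 - 387245)/(212038 + h(K)) = (-212650 - 387245)/(212038 + (20 + 4*172)) = -599895/(212038 + (20 + 688)) = -599895/(212038 + 708) = -599895/212746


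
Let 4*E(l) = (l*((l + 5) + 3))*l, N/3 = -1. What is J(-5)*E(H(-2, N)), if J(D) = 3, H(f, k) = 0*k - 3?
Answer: 135/4 ≈ 33.750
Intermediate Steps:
N = -3 (N = 3*(-1) = -3)
H(f, k) = -3 (H(f, k) = 0 - 3 = -3)
E(l) = l**2*(8 + l)/4 (E(l) = ((l*((l + 5) + 3))*l)/4 = ((l*((5 + l) + 3))*l)/4 = ((l*(8 + l))*l)/4 = (l**2*(8 + l))/4 = l**2*(8 + l)/4)
J(-5)*E(H(-2, N)) = 3*((1/4)*(-3)**2*(8 - 3)) = 3*((1/4)*9*5) = 3*(45/4) = 135/4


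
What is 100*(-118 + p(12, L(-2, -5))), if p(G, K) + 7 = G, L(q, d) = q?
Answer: -11300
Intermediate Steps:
p(G, K) = -7 + G
100*(-118 + p(12, L(-2, -5))) = 100*(-118 + (-7 + 12)) = 100*(-118 + 5) = 100*(-113) = -11300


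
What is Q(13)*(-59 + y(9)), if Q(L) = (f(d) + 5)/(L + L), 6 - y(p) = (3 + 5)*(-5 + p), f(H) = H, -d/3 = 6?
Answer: 85/2 ≈ 42.500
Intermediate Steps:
d = -18 (d = -3*6 = -18)
y(p) = 46 - 8*p (y(p) = 6 - (3 + 5)*(-5 + p) = 6 - 8*(-5 + p) = 6 - (-40 + 8*p) = 6 + (40 - 8*p) = 46 - 8*p)
Q(L) = -13/(2*L) (Q(L) = (-18 + 5)/(L + L) = -13*1/(2*L) = -13/(2*L))
Q(13)*(-59 + y(9)) = (-13/2/13)*(-59 + (46 - 8*9)) = (-13/2*1/13)*(-59 + (46 - 72)) = -(-59 - 26)/2 = -½*(-85) = 85/2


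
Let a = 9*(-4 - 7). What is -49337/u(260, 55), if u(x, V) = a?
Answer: 49337/99 ≈ 498.35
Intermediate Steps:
a = -99 (a = 9*(-11) = -99)
u(x, V) = -99
-49337/u(260, 55) = -49337/(-99) = -49337*(-1/99) = 49337/99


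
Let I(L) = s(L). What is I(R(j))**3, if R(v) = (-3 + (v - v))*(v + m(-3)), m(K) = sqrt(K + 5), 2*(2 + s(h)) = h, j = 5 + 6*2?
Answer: -169345/8 - 27279*sqrt(2)/8 ≈ -25990.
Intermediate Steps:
j = 17 (j = 5 + 12 = 17)
s(h) = -2 + h/2
m(K) = sqrt(5 + K)
R(v) = -3*v - 3*sqrt(2) (R(v) = (-3 + (v - v))*(v + sqrt(5 - 3)) = (-3 + 0)*(v + sqrt(2)) = -3*(v + sqrt(2)) = -3*v - 3*sqrt(2))
I(L) = -2 + L/2
I(R(j))**3 = (-2 + (-3*17 - 3*sqrt(2))/2)**3 = (-2 + (-51 - 3*sqrt(2))/2)**3 = (-2 + (-51/2 - 3*sqrt(2)/2))**3 = (-55/2 - 3*sqrt(2)/2)**3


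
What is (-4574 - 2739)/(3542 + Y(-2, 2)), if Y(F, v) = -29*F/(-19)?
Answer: -138947/67240 ≈ -2.0664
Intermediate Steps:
Y(F, v) = 29*F/19 (Y(F, v) = -29*F*(-1/19) = 29*F/19)
(-4574 - 2739)/(3542 + Y(-2, 2)) = (-4574 - 2739)/(3542 + (29/19)*(-2)) = -7313/(3542 - 58/19) = -7313/67240/19 = -7313*19/67240 = -138947/67240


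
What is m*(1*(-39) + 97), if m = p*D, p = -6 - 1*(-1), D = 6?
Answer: -1740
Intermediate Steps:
p = -5 (p = -6 + 1 = -5)
m = -30 (m = -5*6 = -30)
m*(1*(-39) + 97) = -30*(1*(-39) + 97) = -30*(-39 + 97) = -30*58 = -1740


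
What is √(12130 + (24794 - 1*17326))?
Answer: √19598 ≈ 139.99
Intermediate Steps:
√(12130 + (24794 - 1*17326)) = √(12130 + (24794 - 17326)) = √(12130 + 7468) = √19598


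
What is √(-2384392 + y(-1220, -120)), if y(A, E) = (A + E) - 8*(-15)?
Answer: 18*I*√7363 ≈ 1544.5*I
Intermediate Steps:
y(A, E) = 120 + A + E (y(A, E) = (A + E) + 120 = 120 + A + E)
√(-2384392 + y(-1220, -120)) = √(-2384392 + (120 - 1220 - 120)) = √(-2384392 - 1220) = √(-2385612) = 18*I*√7363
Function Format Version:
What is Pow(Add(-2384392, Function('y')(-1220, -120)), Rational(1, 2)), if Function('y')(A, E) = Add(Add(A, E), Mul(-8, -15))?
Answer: Mul(18, I, Pow(7363, Rational(1, 2))) ≈ Mul(1544.5, I)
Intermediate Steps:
Function('y')(A, E) = Add(120, A, E) (Function('y')(A, E) = Add(Add(A, E), 120) = Add(120, A, E))
Pow(Add(-2384392, Function('y')(-1220, -120)), Rational(1, 2)) = Pow(Add(-2384392, Add(120, -1220, -120)), Rational(1, 2)) = Pow(Add(-2384392, -1220), Rational(1, 2)) = Pow(-2385612, Rational(1, 2)) = Mul(18, I, Pow(7363, Rational(1, 2)))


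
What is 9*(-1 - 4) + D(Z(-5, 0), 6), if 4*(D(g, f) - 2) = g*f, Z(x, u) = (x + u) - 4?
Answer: -113/2 ≈ -56.500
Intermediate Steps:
Z(x, u) = -4 + u + x (Z(x, u) = (u + x) - 4 = -4 + u + x)
D(g, f) = 2 + f*g/4 (D(g, f) = 2 + (g*f)/4 = 2 + (f*g)/4 = 2 + f*g/4)
9*(-1 - 4) + D(Z(-5, 0), 6) = 9*(-1 - 4) + (2 + (¼)*6*(-4 + 0 - 5)) = 9*(-5) + (2 + (¼)*6*(-9)) = -45 + (2 - 27/2) = -45 - 23/2 = -113/2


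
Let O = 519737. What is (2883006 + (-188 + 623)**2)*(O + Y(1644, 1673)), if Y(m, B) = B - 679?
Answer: 1599805920861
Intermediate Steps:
Y(m, B) = -679 + B
(2883006 + (-188 + 623)**2)*(O + Y(1644, 1673)) = (2883006 + (-188 + 623)**2)*(519737 + (-679 + 1673)) = (2883006 + 435**2)*(519737 + 994) = (2883006 + 189225)*520731 = 3072231*520731 = 1599805920861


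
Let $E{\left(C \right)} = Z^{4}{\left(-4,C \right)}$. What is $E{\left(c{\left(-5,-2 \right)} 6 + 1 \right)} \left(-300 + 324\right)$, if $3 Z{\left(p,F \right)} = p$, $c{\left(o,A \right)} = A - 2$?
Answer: $\frac{2048}{27} \approx 75.852$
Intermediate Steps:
$c{\left(o,A \right)} = -2 + A$
$Z{\left(p,F \right)} = \frac{p}{3}$
$E{\left(C \right)} = \frac{256}{81}$ ($E{\left(C \right)} = \left(\frac{1}{3} \left(-4\right)\right)^{4} = \left(- \frac{4}{3}\right)^{4} = \frac{256}{81}$)
$E{\left(c{\left(-5,-2 \right)} 6 + 1 \right)} \left(-300 + 324\right) = \frac{256 \left(-300 + 324\right)}{81} = \frac{256}{81} \cdot 24 = \frac{2048}{27}$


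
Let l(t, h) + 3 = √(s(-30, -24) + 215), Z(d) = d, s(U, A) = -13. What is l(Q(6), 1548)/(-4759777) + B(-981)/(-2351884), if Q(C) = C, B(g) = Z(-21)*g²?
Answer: 96193105879089/11194443369868 - √202/4759777 ≈ 8.5929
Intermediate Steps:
B(g) = -21*g²
l(t, h) = -3 + √202 (l(t, h) = -3 + √(-13 + 215) = -3 + √202)
l(Q(6), 1548)/(-4759777) + B(-981)/(-2351884) = (-3 + √202)/(-4759777) - 21*(-981)²/(-2351884) = (-3 + √202)*(-1/4759777) - 21*962361*(-1/2351884) = (3/4759777 - √202/4759777) - 20209581*(-1/2351884) = (3/4759777 - √202/4759777) + 20209581/2351884 = 96193105879089/11194443369868 - √202/4759777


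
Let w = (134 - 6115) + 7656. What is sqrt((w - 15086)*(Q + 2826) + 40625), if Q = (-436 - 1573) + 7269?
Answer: 17*I*sqrt(375089) ≈ 10412.0*I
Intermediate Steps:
w = 1675 (w = -5981 + 7656 = 1675)
Q = 5260 (Q = -2009 + 7269 = 5260)
sqrt((w - 15086)*(Q + 2826) + 40625) = sqrt((1675 - 15086)*(5260 + 2826) + 40625) = sqrt(-13411*8086 + 40625) = sqrt(-108441346 + 40625) = sqrt(-108400721) = 17*I*sqrt(375089)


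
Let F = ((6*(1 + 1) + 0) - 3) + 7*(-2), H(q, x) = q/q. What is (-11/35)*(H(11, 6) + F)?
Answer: 44/35 ≈ 1.2571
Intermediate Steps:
H(q, x) = 1
F = -5 (F = ((6*2 + 0) - 3) - 14 = ((12 + 0) - 3) - 14 = (12 - 3) - 14 = 9 - 14 = -5)
(-11/35)*(H(11, 6) + F) = (-11/35)*(1 - 5) = -11*1/35*(-4) = -11/35*(-4) = 44/35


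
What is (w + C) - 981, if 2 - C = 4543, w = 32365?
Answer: 26843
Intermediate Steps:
C = -4541 (C = 2 - 1*4543 = 2 - 4543 = -4541)
(w + C) - 981 = (32365 - 4541) - 981 = 27824 - 981 = 26843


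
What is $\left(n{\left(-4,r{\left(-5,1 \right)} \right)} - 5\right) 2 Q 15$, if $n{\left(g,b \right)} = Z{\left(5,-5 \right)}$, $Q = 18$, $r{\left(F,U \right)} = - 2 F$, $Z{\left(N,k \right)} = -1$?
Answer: $-3240$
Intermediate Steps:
$n{\left(g,b \right)} = -1$
$\left(n{\left(-4,r{\left(-5,1 \right)} \right)} - 5\right) 2 Q 15 = \left(-1 - 5\right) 2 \cdot 18 \cdot 15 = \left(-6\right) 2 \cdot 18 \cdot 15 = \left(-12\right) 18 \cdot 15 = \left(-216\right) 15 = -3240$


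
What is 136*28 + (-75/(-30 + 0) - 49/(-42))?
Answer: 11435/3 ≈ 3811.7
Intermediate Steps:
136*28 + (-75/(-30 + 0) - 49/(-42)) = 3808 + (-75/(-30) - 49*(-1/42)) = 3808 + (-75*(-1/30) + 7/6) = 3808 + (5/2 + 7/6) = 3808 + 11/3 = 11435/3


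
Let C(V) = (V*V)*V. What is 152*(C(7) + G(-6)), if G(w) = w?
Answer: 51224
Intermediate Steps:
C(V) = V**3 (C(V) = V**2*V = V**3)
152*(C(7) + G(-6)) = 152*(7**3 - 6) = 152*(343 - 6) = 152*337 = 51224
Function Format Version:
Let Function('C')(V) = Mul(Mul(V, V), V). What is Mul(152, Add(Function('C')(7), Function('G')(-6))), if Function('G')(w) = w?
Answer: 51224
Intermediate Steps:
Function('C')(V) = Pow(V, 3) (Function('C')(V) = Mul(Pow(V, 2), V) = Pow(V, 3))
Mul(152, Add(Function('C')(7), Function('G')(-6))) = Mul(152, Add(Pow(7, 3), -6)) = Mul(152, Add(343, -6)) = Mul(152, 337) = 51224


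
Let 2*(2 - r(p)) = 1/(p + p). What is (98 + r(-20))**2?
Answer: 64016001/6400 ≈ 10003.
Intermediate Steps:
r(p) = 2 - 1/(4*p) (r(p) = 2 - 1/(2*(p + p)) = 2 - 1/(2*p)/2 = 2 - 1/(4*p))
(98 + r(-20))**2 = (98 + (2 - 1/4/(-20)))**2 = (98 + (2 - 1/4*(-1/20)))**2 = (98 + (2 + 1/80))**2 = (98 + 161/80)**2 = (8001/80)**2 = 64016001/6400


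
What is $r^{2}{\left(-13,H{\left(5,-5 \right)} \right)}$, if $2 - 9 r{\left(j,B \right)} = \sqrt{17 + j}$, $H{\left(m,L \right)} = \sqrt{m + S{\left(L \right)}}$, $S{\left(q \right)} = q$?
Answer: $0$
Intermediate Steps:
$H{\left(m,L \right)} = \sqrt{L + m}$ ($H{\left(m,L \right)} = \sqrt{m + L} = \sqrt{L + m}$)
$r{\left(j,B \right)} = \frac{2}{9} - \frac{\sqrt{17 + j}}{9}$
$r^{2}{\left(-13,H{\left(5,-5 \right)} \right)} = \left(\frac{2}{9} - \frac{\sqrt{17 - 13}}{9}\right)^{2} = \left(\frac{2}{9} - \frac{\sqrt{4}}{9}\right)^{2} = \left(\frac{2}{9} - \frac{2}{9}\right)^{2} = 0^{2} = 0$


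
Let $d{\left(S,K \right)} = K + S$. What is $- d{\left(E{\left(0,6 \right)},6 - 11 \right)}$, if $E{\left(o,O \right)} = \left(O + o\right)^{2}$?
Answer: $-31$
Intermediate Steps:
$- d{\left(E{\left(0,6 \right)},6 - 11 \right)} = - (\left(6 - 11\right) + \left(6 + 0\right)^{2}) = - (-5 + 6^{2}) = - (-5 + 36) = \left(-1\right) 31 = -31$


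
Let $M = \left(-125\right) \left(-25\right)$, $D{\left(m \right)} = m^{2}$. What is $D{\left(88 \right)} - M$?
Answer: $4619$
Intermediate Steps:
$M = 3125$
$D{\left(88 \right)} - M = 88^{2} - 3125 = 7744 - 3125 = 4619$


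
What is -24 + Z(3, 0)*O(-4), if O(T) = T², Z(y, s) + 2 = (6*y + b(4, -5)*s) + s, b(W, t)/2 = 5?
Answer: 232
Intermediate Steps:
b(W, t) = 10 (b(W, t) = 2*5 = 10)
Z(y, s) = -2 + 6*y + 11*s (Z(y, s) = -2 + ((6*y + 10*s) + s) = -2 + (6*y + 11*s) = -2 + 6*y + 11*s)
-24 + Z(3, 0)*O(-4) = -24 + (-2 + 6*3 + 11*0)*(-4)² = -24 + (-2 + 18 + 0)*16 = -24 + 16*16 = -24 + 256 = 232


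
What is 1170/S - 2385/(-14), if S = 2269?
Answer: 5427945/31766 ≈ 170.87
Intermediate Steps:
1170/S - 2385/(-14) = 1170/2269 - 2385/(-14) = 1170*(1/2269) - 2385*(-1/14) = 1170/2269 + 2385/14 = 5427945/31766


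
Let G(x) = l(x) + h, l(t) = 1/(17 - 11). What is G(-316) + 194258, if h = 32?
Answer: 1165741/6 ≈ 1.9429e+5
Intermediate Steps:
l(t) = ⅙ (l(t) = 1/6 = ⅙)
G(x) = 193/6 (G(x) = ⅙ + 32 = 193/6)
G(-316) + 194258 = 193/6 + 194258 = 1165741/6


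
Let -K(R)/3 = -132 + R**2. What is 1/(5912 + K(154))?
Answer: -1/64840 ≈ -1.5423e-5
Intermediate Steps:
K(R) = 396 - 3*R**2 (K(R) = -3*(-132 + R**2) = 396 - 3*R**2)
1/(5912 + K(154)) = 1/(5912 + (396 - 3*154**2)) = 1/(5912 + (396 - 3*23716)) = 1/(5912 + (396 - 71148)) = 1/(5912 - 70752) = 1/(-64840) = -1/64840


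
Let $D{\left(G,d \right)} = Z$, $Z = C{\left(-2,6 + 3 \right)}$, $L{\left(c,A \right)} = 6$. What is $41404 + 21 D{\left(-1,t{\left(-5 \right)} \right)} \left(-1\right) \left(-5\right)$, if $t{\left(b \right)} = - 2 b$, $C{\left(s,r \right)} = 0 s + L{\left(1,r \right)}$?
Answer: $42034$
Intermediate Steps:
$C{\left(s,r \right)} = 6$ ($C{\left(s,r \right)} = 0 s + 6 = 0 + 6 = 6$)
$Z = 6$
$D{\left(G,d \right)} = 6$
$41404 + 21 D{\left(-1,t{\left(-5 \right)} \right)} \left(-1\right) \left(-5\right) = 41404 + 21 \cdot 6 \left(-1\right) \left(-5\right) = 41404 + 21 \left(-6\right) \left(-5\right) = 41404 - -630 = 41404 + 630 = 42034$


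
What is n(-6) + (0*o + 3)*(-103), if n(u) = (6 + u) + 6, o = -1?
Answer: -303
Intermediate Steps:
n(u) = 12 + u
n(-6) + (0*o + 3)*(-103) = (12 - 6) + (0*(-1) + 3)*(-103) = 6 + (0 + 3)*(-103) = 6 + 3*(-103) = 6 - 309 = -303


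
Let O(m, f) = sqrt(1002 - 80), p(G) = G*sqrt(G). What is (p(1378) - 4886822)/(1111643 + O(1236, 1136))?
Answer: -(4886822 - 1378*sqrt(1378))/(1111643 + sqrt(922)) ≈ -4.3499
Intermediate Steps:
p(G) = G**(3/2)
O(m, f) = sqrt(922)
(p(1378) - 4886822)/(1111643 + O(1236, 1136)) = (1378**(3/2) - 4886822)/(1111643 + sqrt(922)) = (1378*sqrt(1378) - 4886822)/(1111643 + sqrt(922)) = (-4886822 + 1378*sqrt(1378))/(1111643 + sqrt(922))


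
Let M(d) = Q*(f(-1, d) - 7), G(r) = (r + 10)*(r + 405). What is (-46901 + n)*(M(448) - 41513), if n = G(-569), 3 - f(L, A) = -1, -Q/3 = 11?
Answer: -1854311850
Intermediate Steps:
Q = -33 (Q = -3*11 = -33)
f(L, A) = 4 (f(L, A) = 3 - 1*(-1) = 3 + 1 = 4)
G(r) = (10 + r)*(405 + r)
M(d) = 99 (M(d) = -33*(4 - 7) = -33*(-3) = 99)
n = 91676 (n = 4050 + (-569)² + 415*(-569) = 4050 + 323761 - 236135 = 91676)
(-46901 + n)*(M(448) - 41513) = (-46901 + 91676)*(99 - 41513) = 44775*(-41414) = -1854311850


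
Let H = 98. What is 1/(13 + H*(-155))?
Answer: -1/15177 ≈ -6.5889e-5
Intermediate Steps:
1/(13 + H*(-155)) = 1/(13 + 98*(-155)) = 1/(13 - 15190) = 1/(-15177) = -1/15177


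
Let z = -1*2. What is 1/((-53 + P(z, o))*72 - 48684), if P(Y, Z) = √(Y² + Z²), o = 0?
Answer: -1/52356 ≈ -1.9100e-5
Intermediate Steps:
z = -2
1/((-53 + P(z, o))*72 - 48684) = 1/((-53 + √((-2)² + 0²))*72 - 48684) = 1/((-53 + √(4 + 0))*72 - 48684) = 1/((-53 + √4)*72 - 48684) = 1/((-53 + 2)*72 - 48684) = 1/(-51*72 - 48684) = 1/(-3672 - 48684) = 1/(-52356) = -1/52356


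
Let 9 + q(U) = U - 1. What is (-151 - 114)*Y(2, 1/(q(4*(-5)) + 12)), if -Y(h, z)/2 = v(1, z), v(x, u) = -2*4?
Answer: -4240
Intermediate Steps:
q(U) = -10 + U (q(U) = -9 + (U - 1) = -9 + (-1 + U) = -10 + U)
v(x, u) = -8
Y(h, z) = 16 (Y(h, z) = -2*(-8) = 16)
(-151 - 114)*Y(2, 1/(q(4*(-5)) + 12)) = (-151 - 114)*16 = -265*16 = -4240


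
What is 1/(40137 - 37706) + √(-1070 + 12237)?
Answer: 1/2431 + √11167 ≈ 105.67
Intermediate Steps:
1/(40137 - 37706) + √(-1070 + 12237) = 1/2431 + √11167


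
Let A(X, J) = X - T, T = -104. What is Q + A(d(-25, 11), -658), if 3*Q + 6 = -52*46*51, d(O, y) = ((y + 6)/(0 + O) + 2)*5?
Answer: -202777/5 ≈ -40555.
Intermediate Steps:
d(O, y) = 10 + 5*(6 + y)/O (d(O, y) = ((6 + y)/O + 2)*5 = (2 + (6 + y)/O)*5 = 10 + 5*(6 + y)/O)
A(X, J) = 104 + X (A(X, J) = X - 1*(-104) = X + 104 = 104 + X)
Q = -40666 (Q = -2 + (-52*46*51)/3 = -2 + (-2392*51)/3 = -2 + (1/3)*(-121992) = -2 - 40664 = -40666)
Q + A(d(-25, 11), -658) = -40666 + (104 + 5*(6 + 11 + 2*(-25))/(-25)) = -40666 + (104 + 5*(-1/25)*(6 + 11 - 50)) = -40666 + (104 + 5*(-1/25)*(-33)) = -40666 + (104 + 33/5) = -40666 + 553/5 = -202777/5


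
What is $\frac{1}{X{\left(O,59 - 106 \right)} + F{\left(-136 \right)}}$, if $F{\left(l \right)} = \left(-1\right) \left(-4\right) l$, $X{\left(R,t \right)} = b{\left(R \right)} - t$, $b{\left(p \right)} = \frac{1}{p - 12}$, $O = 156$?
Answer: $- \frac{144}{71567} \approx -0.0020121$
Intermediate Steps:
$b{\left(p \right)} = \frac{1}{-12 + p}$
$X{\left(R,t \right)} = \frac{1}{-12 + R} - t$
$F{\left(l \right)} = 4 l$
$\frac{1}{X{\left(O,59 - 106 \right)} + F{\left(-136 \right)}} = \frac{1}{\frac{1 - \left(59 - 106\right) \left(-12 + 156\right)}{-12 + 156} + 4 \left(-136\right)} = \frac{1}{\frac{1 - \left(59 - 106\right) 144}{144} - 544} = \frac{1}{\frac{1 - \left(-47\right) 144}{144} - 544} = \frac{1}{\frac{1 + 6768}{144} - 544} = \frac{1}{\frac{1}{144} \cdot 6769 - 544} = \frac{1}{\frac{6769}{144} - 544} = \frac{1}{- \frac{71567}{144}} = - \frac{144}{71567}$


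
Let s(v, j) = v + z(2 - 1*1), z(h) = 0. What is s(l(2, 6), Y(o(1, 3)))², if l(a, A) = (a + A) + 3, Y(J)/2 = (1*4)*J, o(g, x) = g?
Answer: 121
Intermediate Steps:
Y(J) = 8*J (Y(J) = 2*((1*4)*J) = 2*(4*J) = 8*J)
l(a, A) = 3 + A + a (l(a, A) = (A + a) + 3 = 3 + A + a)
s(v, j) = v (s(v, j) = v + 0 = v)
s(l(2, 6), Y(o(1, 3)))² = (3 + 6 + 2)² = 11² = 121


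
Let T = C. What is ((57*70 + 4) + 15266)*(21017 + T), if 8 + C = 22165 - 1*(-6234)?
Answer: 951598080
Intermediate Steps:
C = 28391 (C = -8 + (22165 - 1*(-6234)) = -8 + (22165 + 6234) = -8 + 28399 = 28391)
T = 28391
((57*70 + 4) + 15266)*(21017 + T) = ((57*70 + 4) + 15266)*(21017 + 28391) = ((3990 + 4) + 15266)*49408 = (3994 + 15266)*49408 = 19260*49408 = 951598080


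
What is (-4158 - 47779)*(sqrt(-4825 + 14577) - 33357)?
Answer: 1732462509 - 103874*sqrt(2438) ≈ 1.7273e+9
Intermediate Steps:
(-4158 - 47779)*(sqrt(-4825 + 14577) - 33357) = -51937*(sqrt(9752) - 33357) = -51937*(2*sqrt(2438) - 33357) = -51937*(-33357 + 2*sqrt(2438)) = 1732462509 - 103874*sqrt(2438)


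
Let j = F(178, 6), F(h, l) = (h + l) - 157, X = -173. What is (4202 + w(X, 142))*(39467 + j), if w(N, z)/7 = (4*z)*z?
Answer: 22463950236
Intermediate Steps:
w(N, z) = 28*z**2 (w(N, z) = 7*((4*z)*z) = 7*(4*z**2) = 28*z**2)
F(h, l) = -157 + h + l
j = 27 (j = -157 + 178 + 6 = 27)
(4202 + w(X, 142))*(39467 + j) = (4202 + 28*142**2)*(39467 + 27) = (4202 + 28*20164)*39494 = (4202 + 564592)*39494 = 568794*39494 = 22463950236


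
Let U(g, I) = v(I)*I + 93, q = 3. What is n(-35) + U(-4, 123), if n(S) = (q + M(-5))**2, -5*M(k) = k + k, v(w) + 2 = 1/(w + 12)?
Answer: -5719/45 ≈ -127.09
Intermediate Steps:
v(w) = -2 + 1/(12 + w) (v(w) = -2 + 1/(w + 12) = -2 + 1/(12 + w))
M(k) = -2*k/5 (M(k) = -(k + k)/5 = -2*k/5)
U(g, I) = 93 + I*(-23 - 2*I)/(12 + I) (U(g, I) = ((-23 - 2*I)/(12 + I))*I + 93 = I*(-23 - 2*I)/(12 + I) + 93 = 93 + I*(-23 - 2*I)/(12 + I))
n(S) = 25 (n(S) = (3 - 2/5*(-5))**2 = (3 + 2)**2 = 5**2 = 25)
n(-35) + U(-4, 123) = 25 + 2*(558 - 1*123**2 + 35*123)/(12 + 123) = 25 + 2*(558 - 1*15129 + 4305)/135 = 25 + 2*(1/135)*(558 - 15129 + 4305) = 25 + 2*(1/135)*(-10266) = 25 - 6844/45 = -5719/45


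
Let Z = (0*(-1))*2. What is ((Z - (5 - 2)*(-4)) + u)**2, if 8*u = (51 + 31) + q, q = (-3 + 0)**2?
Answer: 34969/64 ≈ 546.39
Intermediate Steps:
q = 9 (q = (-3)**2 = 9)
Z = 0 (Z = 0*2 = 0)
u = 91/8 (u = ((51 + 31) + 9)/8 = (82 + 9)/8 = (1/8)*91 = 91/8 ≈ 11.375)
((Z - (5 - 2)*(-4)) + u)**2 = ((0 - (5 - 2)*(-4)) + 91/8)**2 = ((0 - 3*(-4)) + 91/8)**2 = ((0 - 1*(-12)) + 91/8)**2 = ((0 + 12) + 91/8)**2 = (12 + 91/8)**2 = (187/8)**2 = 34969/64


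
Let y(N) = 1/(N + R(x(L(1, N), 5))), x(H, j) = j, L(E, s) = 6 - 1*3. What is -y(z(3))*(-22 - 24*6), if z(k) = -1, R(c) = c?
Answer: 83/2 ≈ 41.500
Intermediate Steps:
L(E, s) = 3 (L(E, s) = 6 - 3 = 3)
y(N) = 1/(5 + N) (y(N) = 1/(N + 5) = 1/(5 + N))
-y(z(3))*(-22 - 24*6) = -(-22 - 24*6)/(5 - 1) = -(-22 - 144)/4 = -(-166)/4 = -1*(-83/2) = 83/2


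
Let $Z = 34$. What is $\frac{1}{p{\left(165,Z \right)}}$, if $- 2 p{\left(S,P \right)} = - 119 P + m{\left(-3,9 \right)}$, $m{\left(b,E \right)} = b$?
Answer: $\frac{2}{4049} \approx 0.00049395$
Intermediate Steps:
$p{\left(S,P \right)} = \frac{3}{2} + \frac{119 P}{2}$ ($p{\left(S,P \right)} = - \frac{- 119 P - 3}{2} = - \frac{-3 - 119 P}{2} = \frac{3}{2} + \frac{119 P}{2}$)
$\frac{1}{p{\left(165,Z \right)}} = \frac{1}{\frac{3}{2} + \frac{119}{2} \cdot 34} = \frac{1}{\frac{3}{2} + 2023} = \frac{1}{\frac{4049}{2}} = \frac{2}{4049}$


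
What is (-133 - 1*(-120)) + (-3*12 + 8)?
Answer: -41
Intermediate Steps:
(-133 - 1*(-120)) + (-3*12 + 8) = (-133 + 120) + (-36 + 8) = -13 - 28 = -41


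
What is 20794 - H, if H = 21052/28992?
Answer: 150709649/7248 ≈ 20793.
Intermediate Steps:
H = 5263/7248 (H = 21052*(1/28992) = 5263/7248 ≈ 0.72613)
20794 - H = 20794 - 1*5263/7248 = 20794 - 5263/7248 = 150709649/7248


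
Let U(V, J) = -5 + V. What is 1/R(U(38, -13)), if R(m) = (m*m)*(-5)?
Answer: -1/5445 ≈ -0.00018365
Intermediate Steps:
R(m) = -5*m² (R(m) = m²*(-5) = -5*m²)
1/R(U(38, -13)) = 1/(-5*(-5 + 38)²) = 1/(-5*33²) = 1/(-5*1089) = 1/(-5445) = -1/5445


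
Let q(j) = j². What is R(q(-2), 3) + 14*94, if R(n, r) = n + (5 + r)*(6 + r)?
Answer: 1392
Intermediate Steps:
R(q(-2), 3) + 14*94 = (30 + (-2)² + 3² + 11*3) + 14*94 = (30 + 4 + 9 + 33) + 1316 = 76 + 1316 = 1392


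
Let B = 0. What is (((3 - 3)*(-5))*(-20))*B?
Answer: 0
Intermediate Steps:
(((3 - 3)*(-5))*(-20))*B = (((3 - 3)*(-5))*(-20))*0 = ((0*(-5))*(-20))*0 = (0*(-20))*0 = 0*0 = 0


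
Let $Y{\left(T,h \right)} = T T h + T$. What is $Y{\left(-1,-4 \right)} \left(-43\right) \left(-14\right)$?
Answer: $-3010$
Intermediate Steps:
$Y{\left(T,h \right)} = T + h T^{2}$ ($Y{\left(T,h \right)} = T^{2} h + T = h T^{2} + T = T + h T^{2}$)
$Y{\left(-1,-4 \right)} \left(-43\right) \left(-14\right) = - (1 - -4) \left(-43\right) \left(-14\right) = - (1 + 4) \left(-43\right) \left(-14\right) = \left(-1\right) 5 \left(-43\right) \left(-14\right) = \left(-5\right) \left(-43\right) \left(-14\right) = 215 \left(-14\right) = -3010$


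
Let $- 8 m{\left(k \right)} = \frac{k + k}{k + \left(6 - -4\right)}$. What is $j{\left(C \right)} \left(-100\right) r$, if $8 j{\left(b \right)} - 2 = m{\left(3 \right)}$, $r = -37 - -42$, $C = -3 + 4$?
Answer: $- \frac{12625}{104} \approx -121.39$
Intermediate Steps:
$C = 1$
$r = 5$ ($r = -37 + 42 = 5$)
$m{\left(k \right)} = - \frac{k}{4 \left(10 + k\right)}$ ($m{\left(k \right)} = - \frac{\left(k + k\right) \frac{1}{k + \left(6 - -4\right)}}{8} = - \frac{2 k \frac{1}{k + \left(6 + 4\right)}}{8} = - \frac{2 k \frac{1}{k + 10}}{8} = - \frac{2 k \frac{1}{10 + k}}{8} = - \frac{k}{4 \left(10 + k\right)}$)
$j{\left(b \right)} = \frac{101}{416}$ ($j{\left(b \right)} = \frac{1}{4} + \frac{\left(-1\right) 3 \frac{1}{40 + 4 \cdot 3}}{8} = \frac{1}{4} + \frac{\left(-1\right) 3 \frac{1}{40 + 12}}{8} = \frac{1}{4} + \frac{\left(-1\right) 3 \cdot \frac{1}{52}}{8} = \frac{1}{4} + \frac{1}{8} \left(- \frac{3}{52}\right) = \frac{1}{4} - \frac{3}{416} = \frac{101}{416}$)
$j{\left(C \right)} \left(-100\right) r = \frac{101}{416} \left(-100\right) 5 = \left(- \frac{2525}{104}\right) 5 = - \frac{12625}{104}$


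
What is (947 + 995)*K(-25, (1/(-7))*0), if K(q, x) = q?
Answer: -48550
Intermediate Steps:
(947 + 995)*K(-25, (1/(-7))*0) = (947 + 995)*(-25) = 1942*(-25) = -48550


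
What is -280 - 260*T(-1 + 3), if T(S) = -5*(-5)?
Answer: -6780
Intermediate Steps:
T(S) = 25
-280 - 260*T(-1 + 3) = -280 - 260*25 = -280 - 6500 = -6780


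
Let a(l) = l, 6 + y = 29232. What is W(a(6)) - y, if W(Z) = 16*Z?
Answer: -29130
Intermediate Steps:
y = 29226 (y = -6 + 29232 = 29226)
W(a(6)) - y = 16*6 - 1*29226 = 96 - 29226 = -29130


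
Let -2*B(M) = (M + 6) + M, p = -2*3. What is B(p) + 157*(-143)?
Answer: -22448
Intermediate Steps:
p = -6
B(M) = -3 - M (B(M) = -((M + 6) + M)/2 = -((6 + M) + M)/2 = -(6 + 2*M)/2 = -3 - M)
B(p) + 157*(-143) = (-3 - 1*(-6)) + 157*(-143) = (-3 + 6) - 22451 = 3 - 22451 = -22448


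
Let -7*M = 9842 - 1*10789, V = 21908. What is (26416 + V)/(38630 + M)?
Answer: 338268/271357 ≈ 1.2466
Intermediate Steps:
M = 947/7 (M = -(9842 - 1*10789)/7 = -(9842 - 10789)/7 = -1/7*(-947) = 947/7 ≈ 135.29)
(26416 + V)/(38630 + M) = (26416 + 21908)/(38630 + 947/7) = 48324/(271357/7) = 48324*(7/271357) = 338268/271357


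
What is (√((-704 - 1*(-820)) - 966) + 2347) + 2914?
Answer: 5261 + 5*I*√34 ≈ 5261.0 + 29.155*I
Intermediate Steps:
(√((-704 - 1*(-820)) - 966) + 2347) + 2914 = (√((-704 + 820) - 966) + 2347) + 2914 = (√(116 - 966) + 2347) + 2914 = (√(-850) + 2347) + 2914 = (5*I*√34 + 2347) + 2914 = (2347 + 5*I*√34) + 2914 = 5261 + 5*I*√34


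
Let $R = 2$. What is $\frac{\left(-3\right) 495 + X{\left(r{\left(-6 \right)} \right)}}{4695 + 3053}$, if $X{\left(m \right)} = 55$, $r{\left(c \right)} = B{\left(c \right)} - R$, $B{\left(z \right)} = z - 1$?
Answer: $- \frac{55}{298} \approx -0.18456$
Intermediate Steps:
$B{\left(z \right)} = -1 + z$ ($B{\left(z \right)} = z - 1 = -1 + z$)
$r{\left(c \right)} = -3 + c$ ($r{\left(c \right)} = \left(-1 + c\right) - 2 = -3 + c$)
$\frac{\left(-3\right) 495 + X{\left(r{\left(-6 \right)} \right)}}{4695 + 3053} = \frac{\left(-3\right) 495 + 55}{4695 + 3053} = \frac{-1485 + 55}{7748} = \left(-1430\right) \frac{1}{7748} = - \frac{55}{298}$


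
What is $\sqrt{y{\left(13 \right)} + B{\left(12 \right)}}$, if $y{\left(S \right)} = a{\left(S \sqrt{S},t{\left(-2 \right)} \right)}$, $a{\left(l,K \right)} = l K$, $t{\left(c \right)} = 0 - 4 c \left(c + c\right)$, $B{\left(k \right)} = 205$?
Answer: $\sqrt{205 - 416 \sqrt{13}} \approx 35.985 i$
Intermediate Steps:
$t{\left(c \right)} = - 8 c^{2}$ ($t{\left(c \right)} = 0 - 4 c 2 c = 0 - 4 \cdot 2 c^{2} = 0 - 8 c^{2} = - 8 c^{2}$)
$a{\left(l,K \right)} = K l$
$y{\left(S \right)} = - 32 S^{\frac{3}{2}}$ ($y{\left(S \right)} = - 8 \left(-2\right)^{2} S \sqrt{S} = \left(-8\right) 4 S^{\frac{3}{2}} = - 32 S^{\frac{3}{2}}$)
$\sqrt{y{\left(13 \right)} + B{\left(12 \right)}} = \sqrt{- 32 \cdot 13^{\frac{3}{2}} + 205} = \sqrt{- 32 \cdot 13 \sqrt{13} + 205} = \sqrt{- 416 \sqrt{13} + 205} = \sqrt{205 - 416 \sqrt{13}}$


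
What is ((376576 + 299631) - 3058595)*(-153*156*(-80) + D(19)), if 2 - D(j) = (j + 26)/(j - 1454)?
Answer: -1305572121492844/287 ≈ -4.5490e+12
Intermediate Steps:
D(j) = 2 - (26 + j)/(-1454 + j) (D(j) = 2 - (j + 26)/(j - 1454) = 2 - (26 + j)/(-1454 + j))
((376576 + 299631) - 3058595)*(-153*156*(-80) + D(19)) = ((376576 + 299631) - 3058595)*(-153*156*(-80) + (-2934 + 19)/(-1454 + 19)) = (676207 - 3058595)*(-23868*(-80) - 2915/(-1435)) = -2382388*(1909440 - 1/1435*(-2915)) = -2382388*(1909440 + 583/287) = -2382388*548009863/287 = -1305572121492844/287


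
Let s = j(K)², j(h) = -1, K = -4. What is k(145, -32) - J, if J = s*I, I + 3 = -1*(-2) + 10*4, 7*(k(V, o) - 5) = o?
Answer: -270/7 ≈ -38.571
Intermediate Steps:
k(V, o) = 5 + o/7
s = 1 (s = (-1)² = 1)
I = 39 (I = -3 + (-1*(-2) + 10*4) = -3 + (2 + 40) = -3 + 42 = 39)
J = 39 (J = 1*39 = 39)
k(145, -32) - J = (5 + (⅐)*(-32)) - 1*39 = (5 - 32/7) - 39 = 3/7 - 39 = -270/7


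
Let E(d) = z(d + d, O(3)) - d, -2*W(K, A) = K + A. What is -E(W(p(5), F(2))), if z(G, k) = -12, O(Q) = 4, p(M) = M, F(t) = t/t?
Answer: 9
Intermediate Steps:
F(t) = 1
W(K, A) = -A/2 - K/2 (W(K, A) = -(K + A)/2 = -(A + K)/2 = -A/2 - K/2)
E(d) = -12 - d
-E(W(p(5), F(2))) = -(-12 - (-½*1 - ½*5)) = -(-12 - (-½ - 5/2)) = -(-12 - 1*(-3)) = -(-12 + 3) = -1*(-9) = 9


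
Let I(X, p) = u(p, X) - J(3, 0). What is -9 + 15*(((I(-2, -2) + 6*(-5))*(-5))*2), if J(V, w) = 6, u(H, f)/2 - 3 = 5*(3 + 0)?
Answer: -9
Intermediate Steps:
u(H, f) = 36 (u(H, f) = 6 + 2*(5*(3 + 0)) = 6 + 2*(5*3) = 6 + 2*15 = 6 + 30 = 36)
I(X, p) = 30 (I(X, p) = 36 - 1*6 = 36 - 6 = 30)
-9 + 15*(((I(-2, -2) + 6*(-5))*(-5))*2) = -9 + 15*(((30 + 6*(-5))*(-5))*2) = -9 + 15*(((30 - 30)*(-5))*2) = -9 + 15*((0*(-5))*2) = -9 + 15*(0*2) = -9 + 15*0 = -9 + 0 = -9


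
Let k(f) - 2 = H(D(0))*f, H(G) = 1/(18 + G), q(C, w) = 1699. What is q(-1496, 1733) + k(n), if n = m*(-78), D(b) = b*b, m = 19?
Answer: 4856/3 ≈ 1618.7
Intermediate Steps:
D(b) = b**2
n = -1482 (n = 19*(-78) = -1482)
k(f) = 2 + f/18 (k(f) = 2 + f/(18 + 0**2) = 2 + f/(18 + 0) = 2 + f/18)
q(-1496, 1733) + k(n) = 1699 + (2 + (1/18)*(-1482)) = 1699 + (2 - 247/3) = 1699 - 241/3 = 4856/3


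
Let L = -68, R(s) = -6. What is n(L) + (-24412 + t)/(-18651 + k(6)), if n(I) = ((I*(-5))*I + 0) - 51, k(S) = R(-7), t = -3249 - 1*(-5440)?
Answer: -16010338/691 ≈ -23170.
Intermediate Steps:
t = 2191 (t = -3249 + 5440 = 2191)
k(S) = -6
n(I) = -51 - 5*I² (n(I) = ((-5*I)*I + 0) - 51 = (-5*I² + 0) - 51 = -5*I² - 51 = -51 - 5*I²)
n(L) + (-24412 + t)/(-18651 + k(6)) = (-51 - 5*(-68)²) + (-24412 + 2191)/(-18651 - 6) = (-51 - 5*4624) - 22221/(-18657) = (-51 - 23120) - 22221*(-1/18657) = -23171 + 823/691 = -16010338/691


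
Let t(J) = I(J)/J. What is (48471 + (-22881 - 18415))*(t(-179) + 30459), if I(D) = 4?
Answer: 39119226475/179 ≈ 2.1854e+8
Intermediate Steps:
t(J) = 4/J
(48471 + (-22881 - 18415))*(t(-179) + 30459) = (48471 + (-22881 - 18415))*(4/(-179) + 30459) = (48471 - 41296)*(4*(-1/179) + 30459) = 7175*(-4/179 + 30459) = 7175*(5452157/179) = 39119226475/179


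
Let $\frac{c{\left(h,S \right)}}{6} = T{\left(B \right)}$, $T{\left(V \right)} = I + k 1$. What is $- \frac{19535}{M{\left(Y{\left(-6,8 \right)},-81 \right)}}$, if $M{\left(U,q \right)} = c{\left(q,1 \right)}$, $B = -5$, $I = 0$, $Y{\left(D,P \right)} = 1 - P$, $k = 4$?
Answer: $- \frac{19535}{24} \approx -813.96$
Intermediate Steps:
$T{\left(V \right)} = 4$ ($T{\left(V \right)} = 0 + 4 \cdot 1 = 0 + 4 = 4$)
$c{\left(h,S \right)} = 24$ ($c{\left(h,S \right)} = 6 \cdot 4 = 24$)
$M{\left(U,q \right)} = 24$
$- \frac{19535}{M{\left(Y{\left(-6,8 \right)},-81 \right)}} = - \frac{19535}{24}$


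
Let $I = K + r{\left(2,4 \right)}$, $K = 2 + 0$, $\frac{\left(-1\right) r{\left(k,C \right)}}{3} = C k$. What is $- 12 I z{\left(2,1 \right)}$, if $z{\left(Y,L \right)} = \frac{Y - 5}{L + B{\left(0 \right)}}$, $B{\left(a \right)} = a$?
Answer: $-792$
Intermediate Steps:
$r{\left(k,C \right)} = - 3 C k$
$K = 2$
$I = -22$ ($I = 2 - 12 \cdot 2 = 2 - 24 = -22$)
$z{\left(Y,L \right)} = \frac{-5 + Y}{L}$ ($z{\left(Y,L \right)} = \frac{Y - 5}{L + 0} = \frac{-5 + Y}{L}$)
$- 12 I z{\left(2,1 \right)} = \left(-12\right) \left(-22\right) \frac{-5 + 2}{1} = 264 \cdot 1 \left(-3\right) = 264 \left(-3\right) = -792$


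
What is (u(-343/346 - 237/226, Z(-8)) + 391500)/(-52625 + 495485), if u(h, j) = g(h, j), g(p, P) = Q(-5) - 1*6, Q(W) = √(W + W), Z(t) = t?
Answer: 65249/73810 + I*√10/442860 ≈ 0.88401 + 7.1406e-6*I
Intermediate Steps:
Q(W) = √2*√W (Q(W) = √(2*W) = √2*√W)
g(p, P) = -6 + I*√10 (g(p, P) = √2*√(-5) - 1*6 = √2*(I*√5) - 6 = I*√10 - 6 = -6 + I*√10)
u(h, j) = -6 + I*√10
(u(-343/346 - 237/226, Z(-8)) + 391500)/(-52625 + 495485) = ((-6 + I*√10) + 391500)/(-52625 + 495485) = (391494 + I*√10)/442860 = (391494 + I*√10)*(1/442860) = 65249/73810 + I*√10/442860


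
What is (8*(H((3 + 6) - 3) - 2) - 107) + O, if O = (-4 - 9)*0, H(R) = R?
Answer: -75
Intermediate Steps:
O = 0 (O = -13*0 = 0)
(8*(H((3 + 6) - 3) - 2) - 107) + O = (8*(((3 + 6) - 3) - 2) - 107) + 0 = (8*((9 - 3) - 2) - 107) + 0 = (8*(6 - 2) - 107) + 0 = (8*4 - 107) + 0 = (32 - 107) + 0 = -75 + 0 = -75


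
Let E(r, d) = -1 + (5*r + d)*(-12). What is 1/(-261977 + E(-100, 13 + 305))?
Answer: -1/259794 ≈ -3.8492e-6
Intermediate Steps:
E(r, d) = -1 - 60*r - 12*d (E(r, d) = -1 + (d + 5*r)*(-12) = -1 + (-60*r - 12*d) = -1 - 60*r - 12*d)
1/(-261977 + E(-100, 13 + 305)) = 1/(-261977 + (-1 - 60*(-100) - 12*(13 + 305))) = 1/(-261977 + (-1 + 6000 - 12*318)) = 1/(-261977 + (-1 + 6000 - 3816)) = 1/(-261977 + 2183) = 1/(-259794) = -1/259794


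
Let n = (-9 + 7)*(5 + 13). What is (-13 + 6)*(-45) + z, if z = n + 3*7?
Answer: 300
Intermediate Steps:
n = -36 (n = -2*18 = -36)
z = -15 (z = -36 + 3*7 = -36 + 21 = -15)
(-13 + 6)*(-45) + z = (-13 + 6)*(-45) - 15 = -7*(-45) - 15 = 315 - 15 = 300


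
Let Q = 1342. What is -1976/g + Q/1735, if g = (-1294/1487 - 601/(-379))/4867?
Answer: -9403681669896498/699657835 ≈ -1.3440e+7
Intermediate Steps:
g = 403261/2742909791 (g = (-1294*1/1487 - 601*(-1/379))*(1/4867) = (-1294/1487 + 601/379)*(1/4867) = (403261/563573)*(1/4867) = 403261/2742909791 ≈ 0.00014702)
-1976/g + Q/1735 = -1976/403261/2742909791 + 1342/1735 = -1976*2742909791/403261 + 1342*(1/1735) = -5419989747016/403261 + 1342/1735 = -9403681669896498/699657835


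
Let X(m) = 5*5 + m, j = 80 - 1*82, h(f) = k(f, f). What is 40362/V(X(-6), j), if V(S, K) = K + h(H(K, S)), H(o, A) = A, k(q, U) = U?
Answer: 40362/17 ≈ 2374.2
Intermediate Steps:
h(f) = f
j = -2 (j = 80 - 82 = -2)
X(m) = 25 + m
V(S, K) = K + S
40362/V(X(-6), j) = 40362/(-2 + (25 - 6)) = 40362/(-2 + 19) = 40362/17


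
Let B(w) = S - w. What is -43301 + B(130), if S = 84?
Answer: -43347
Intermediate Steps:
B(w) = 84 - w
-43301 + B(130) = -43301 + (84 - 1*130) = -43301 + (84 - 130) = -43301 - 46 = -43347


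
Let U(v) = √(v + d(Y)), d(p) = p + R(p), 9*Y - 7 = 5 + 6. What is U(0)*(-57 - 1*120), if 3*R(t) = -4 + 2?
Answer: -118*√3 ≈ -204.38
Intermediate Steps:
R(t) = -⅔ (R(t) = (-4 + 2)/3 = (⅓)*(-2) = -⅔)
Y = 2 (Y = 7/9 + (5 + 6)/9 = 7/9 + (⅑)*11 = 7/9 + 11/9 = 2)
d(p) = -⅔ + p (d(p) = p - ⅔ = -⅔ + p)
U(v) = √(4/3 + v) (U(v) = √(v + (-⅔ + 2)) = √(v + 4/3) = √(4/3 + v))
U(0)*(-57 - 1*120) = (√(12 + 9*0)/3)*(-57 - 1*120) = (√(12 + 0)/3)*(-57 - 120) = (√12/3)*(-177) = ((2*√3)/3)*(-177) = (2*√3/3)*(-177) = -118*√3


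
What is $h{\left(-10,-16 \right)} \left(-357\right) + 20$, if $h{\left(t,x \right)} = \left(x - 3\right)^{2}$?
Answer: $-128857$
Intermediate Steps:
$h{\left(t,x \right)} = \left(-3 + x\right)^{2}$
$h{\left(-10,-16 \right)} \left(-357\right) + 20 = \left(-3 - 16\right)^{2} \left(-357\right) + 20 = \left(-19\right)^{2} \left(-357\right) + 20 = 361 \left(-357\right) + 20 = -128877 + 20 = -128857$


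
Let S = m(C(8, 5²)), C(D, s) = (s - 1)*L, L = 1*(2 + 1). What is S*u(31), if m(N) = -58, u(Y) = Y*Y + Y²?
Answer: -111476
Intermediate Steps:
L = 3 (L = 1*3 = 3)
C(D, s) = -3 + 3*s (C(D, s) = (s - 1)*3 = (-1 + s)*3 = -3 + 3*s)
u(Y) = 2*Y² (u(Y) = Y² + Y² = 2*Y²)
S = -58
S*u(31) = -116*31² = -116*961 = -58*1922 = -111476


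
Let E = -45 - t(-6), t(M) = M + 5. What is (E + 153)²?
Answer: 11881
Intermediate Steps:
t(M) = 5 + M
E = -44 (E = -45 - (5 - 6) = -45 - 1*(-1) = -45 + 1 = -44)
(E + 153)² = (-44 + 153)² = 109² = 11881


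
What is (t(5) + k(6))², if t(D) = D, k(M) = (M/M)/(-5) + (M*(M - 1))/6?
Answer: 2401/25 ≈ 96.040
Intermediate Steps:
k(M) = -⅕ + M*(-1 + M)/6 (k(M) = 1*(-⅕) + (M*(-1 + M))*(⅙) = -⅕ + M*(-1 + M)/6)
(t(5) + k(6))² = (5 + (-⅕ - ⅙*6 + (⅙)*6²))² = (5 + (-⅕ - 1 + (⅙)*36))² = (5 + (-⅕ - 1 + 6))² = (5 + 24/5)² = (49/5)² = 2401/25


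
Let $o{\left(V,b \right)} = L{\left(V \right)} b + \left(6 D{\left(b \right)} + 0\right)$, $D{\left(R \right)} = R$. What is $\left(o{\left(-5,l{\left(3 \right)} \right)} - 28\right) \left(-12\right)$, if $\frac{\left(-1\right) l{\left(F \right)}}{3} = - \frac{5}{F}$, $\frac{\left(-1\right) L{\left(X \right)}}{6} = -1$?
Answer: $-384$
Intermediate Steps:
$L{\left(X \right)} = 6$ ($L{\left(X \right)} = \left(-6\right) \left(-1\right) = 6$)
$l{\left(F \right)} = \frac{15}{F}$ ($l{\left(F \right)} = - 3 \left(- \frac{5}{F}\right) = \frac{15}{F}$)
$o{\left(V,b \right)} = 12 b$ ($o{\left(V,b \right)} = 6 b + \left(6 b + 0\right) = 6 b + 6 b = 12 b$)
$\left(o{\left(-5,l{\left(3 \right)} \right)} - 28\right) \left(-12\right) = \left(12 \cdot \frac{15}{3} - 28\right) \left(-12\right) = \left(12 \cdot 15 \cdot \frac{1}{3} - 28\right) \left(-12\right) = \left(12 \cdot 5 - 28\right) \left(-12\right) = \left(60 - 28\right) \left(-12\right) = 32 \left(-12\right) = -384$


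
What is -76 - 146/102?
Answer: -3949/51 ≈ -77.431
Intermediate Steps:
-76 - 146/102 = -76 - 146*1/102 = -76 - 73/51 = -3949/51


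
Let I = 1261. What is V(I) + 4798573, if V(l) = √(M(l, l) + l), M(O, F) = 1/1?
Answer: 4798573 + √1262 ≈ 4.7986e+6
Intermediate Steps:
M(O, F) = 1
V(l) = √(1 + l)
V(I) + 4798573 = √(1 + 1261) + 4798573 = √1262 + 4798573 = 4798573 + √1262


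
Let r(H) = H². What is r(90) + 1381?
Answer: 9481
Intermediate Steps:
r(90) + 1381 = 90² + 1381 = 8100 + 1381 = 9481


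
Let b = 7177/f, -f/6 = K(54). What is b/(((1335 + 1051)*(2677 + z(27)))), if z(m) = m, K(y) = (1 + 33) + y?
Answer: -7177/3406520832 ≈ -2.1068e-6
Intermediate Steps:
K(y) = 34 + y
f = -528 (f = -6*(34 + 54) = -6*88 = -528)
b = -7177/528 (b = 7177/(-528) = 7177*(-1/528) = -7177/528 ≈ -13.593)
b/(((1335 + 1051)*(2677 + z(27)))) = -7177*1/((1335 + 1051)*(2677 + 27))/528 = -7177/(528*(2386*2704)) = -7177/528/6451744 = -7177/528*1/6451744 = -7177/3406520832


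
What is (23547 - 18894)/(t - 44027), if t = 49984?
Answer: 4653/5957 ≈ 0.78110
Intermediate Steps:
(23547 - 18894)/(t - 44027) = (23547 - 18894)/(49984 - 44027) = 4653/5957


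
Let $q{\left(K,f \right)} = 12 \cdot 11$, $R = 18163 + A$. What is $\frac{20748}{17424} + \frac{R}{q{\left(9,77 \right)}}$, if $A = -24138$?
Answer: $- \frac{5333}{121} \approx -44.074$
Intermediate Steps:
$R = -5975$ ($R = 18163 - 24138 = -5975$)
$q{\left(K,f \right)} = 132$
$\frac{20748}{17424} + \frac{R}{q{\left(9,77 \right)}} = \frac{20748}{17424} - \frac{5975}{132} = 20748 \cdot \frac{1}{17424} - \frac{5975}{132} = \frac{1729}{1452} - \frac{5975}{132} = - \frac{5333}{121}$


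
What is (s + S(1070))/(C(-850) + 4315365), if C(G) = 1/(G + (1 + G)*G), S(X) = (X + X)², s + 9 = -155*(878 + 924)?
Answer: 3099642544800/3110515092001 ≈ 0.99650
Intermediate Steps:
s = -279319 (s = -9 - 155*(878 + 924) = -9 - 155*1802 = -9 - 279310 = -279319)
S(X) = 4*X² (S(X) = (2*X)² = 4*X²)
C(G) = 1/(G + G*(1 + G))
(s + S(1070))/(C(-850) + 4315365) = (-279319 + 4*1070²)/(1/((-850)*(2 - 850)) + 4315365) = (-279319 + 4*1144900)/(-1/850/(-848) + 4315365) = (-279319 + 4579600)/(-1/850*(-1/848) + 4315365) = 4300281/(1/720800 + 4315365) = 4300281/(3110515092001/720800) = 4300281*(720800/3110515092001) = 3099642544800/3110515092001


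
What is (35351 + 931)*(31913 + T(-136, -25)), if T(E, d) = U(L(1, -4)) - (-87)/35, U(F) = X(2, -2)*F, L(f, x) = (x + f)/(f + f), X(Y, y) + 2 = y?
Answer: 40536137064/35 ≈ 1.1582e+9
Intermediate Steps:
X(Y, y) = -2 + y
L(f, x) = (f + x)/(2*f) (L(f, x) = (f + x)/((2*f)) = (f + x)*(1/(2*f)) = (f + x)/(2*f))
U(F) = -4*F (U(F) = (-2 - 2)*F = -4*F)
T(E, d) = 297/35 (T(E, d) = -2*(1 - 4)/1 - (-87)/35 = -2*(-3) - (-87)/35 = -4*(-3/2) - 1*(-87/35) = 6 + 87/35 = 297/35)
(35351 + 931)*(31913 + T(-136, -25)) = (35351 + 931)*(31913 + 297/35) = 36282*(1117252/35) = 40536137064/35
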